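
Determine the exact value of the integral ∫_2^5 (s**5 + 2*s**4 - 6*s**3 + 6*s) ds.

By the power rule, an antiderivative is F(s) = s**6/6 + 2*s**5/5 - 3*s**4/2 + 3*s**2.
Then F(5) - F(2) = (8975/3) - (172/15) = 14901/5.

14901/5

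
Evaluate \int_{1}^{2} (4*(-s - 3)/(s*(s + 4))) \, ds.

log(5/48)

Factor the denominator: s**2 + 4*s = (s + 4)s.
Partial fractions: 4*(-s - 3)/(s*(s + 4)) = -1/(s + 4) - 3/s.
An antiderivative is F(s) = -3*log(s) - log(s + 4).
Then F(2) - F(1) = (-log(48)) - (-log(5)) = log(5/48).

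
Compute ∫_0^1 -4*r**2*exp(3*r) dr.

8/27 - 20*exp(3)/27

Integrate by parts twice (u = r^2, dv = -4*exp(3*r) dr).
An antiderivative is F(r) = (-36*r**2 + 24*r - 8)*exp(3*r)/27.
Then F(1) - F(0) = (-20*exp(3)/27) - (-8/27) = 8/27 - 20*exp(3)/27.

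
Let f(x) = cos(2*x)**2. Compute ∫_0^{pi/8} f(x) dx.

Use the identity cos^2(2*x) = (1 + cos(4*x))/2.
An antiderivative is F(x) = x/2 + sin(4*x)/8.
Then F(pi/8) - F(0) = (1/8 + pi/16) - (0) = 1/8 + pi/16.

1/8 + pi/16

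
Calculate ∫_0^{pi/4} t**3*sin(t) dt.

Integrate by parts 3 times (u = t^3, dv = sin(t) dt).
An antiderivative is F(t) = -t**3*cos(t) + 3*t**2*sin(t) + 6*t*cos(t) - 6*sin(t).
Then F(pi/4) - F(0) = (sqrt(2)*(-384 - pi**3 + 12*pi**2 + 96*pi)/128) - (0) = sqrt(2)*(-384 - pi**3 + 12*pi**2 + 96*pi)/128.

sqrt(2)*(-384 - pi**3 + 12*pi**2 + 96*pi)/128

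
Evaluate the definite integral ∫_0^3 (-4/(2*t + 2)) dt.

An antiderivative is F(t) = -2*log(2*t + 2).
Then F(3) - F(0) = (-log(64)) - (-log(4)) = -log(16).

-log(16)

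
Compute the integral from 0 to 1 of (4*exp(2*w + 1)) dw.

Let u = 2*w + 1, so du = 2 dw. When w = 0, u = 1; when w = 1, u = 3.
The integral becomes 2·∫ exp(u) du from 1 to 3, with antiderivative 2*exp(u).
Back in w: F(w) = 2*exp(2*w + 1).
Then F(1) - F(0) = (2*exp(3)) - (2*exp(1)) = -2*exp(1)*(1 - exp(2)).

-2*exp(1)*(1 - exp(2))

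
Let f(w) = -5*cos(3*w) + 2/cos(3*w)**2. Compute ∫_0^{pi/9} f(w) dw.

An antiderivative is F(w) = -5*sin(3*w)/3 + 2*tan(3*w)/3.
Then F(pi/9) - F(0) = (-sqrt(3)/6) - (0) = -sqrt(3)/6.

-sqrt(3)/6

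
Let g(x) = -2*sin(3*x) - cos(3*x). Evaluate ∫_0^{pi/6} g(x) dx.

-1

An antiderivative is F(x) = -sin(3*x)/3 + 2*cos(3*x)/3.
Then F(pi/6) - F(0) = (-1/3) - (2/3) = -1.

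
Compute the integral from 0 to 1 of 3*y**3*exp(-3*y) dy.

Integrate by parts 3 times (u = y^3, dv = 3*exp(-3*y) dy).
An antiderivative is F(y) = (-9*y**3 - 9*y**2 - 6*y - 2)*exp(-3*y)/9.
Then F(1) - F(0) = (-26*exp(-3)/9) - (-2/9) = 2/9 - 26*exp(-3)/9.

2/9 - 26*exp(-3)/9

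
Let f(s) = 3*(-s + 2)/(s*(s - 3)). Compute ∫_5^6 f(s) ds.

Factor the denominator: s**2 - 3*s = s(s - 3).
Partial fractions: 3*(-s + 2)/(s*(s - 3)) = -2/s - 1/(s - 3).
An antiderivative is F(s) = -2*log(s) - log(s - 3).
Then F(6) - F(5) = (-3*log(3) - 2*log(2)) - (-log(50)) = log(25/54).

log(25/54)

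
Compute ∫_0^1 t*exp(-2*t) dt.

Integrate by parts once (u = t, dv = exp(-2*t) dt).
An antiderivative is F(t) = (-2*t - 1)*exp(-2*t)/4.
Then F(1) - F(0) = (-3*exp(-2)/4) - (-1/4) = (-3 + exp(2))*exp(-2)/4.

(-3 + exp(2))*exp(-2)/4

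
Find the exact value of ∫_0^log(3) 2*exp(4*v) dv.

Let u = exp(v), so du = exp(v) dv. When v = 0, u = 1; when v = log(3), u = 3.
The integral becomes 2·∫ u**3 du from 1 to 3, with antiderivative u**4/2.
Back in v: F(v) = exp(4*v)/2.
Then F(log(3)) - F(0) = (81/2) - (1/2) = 40.

40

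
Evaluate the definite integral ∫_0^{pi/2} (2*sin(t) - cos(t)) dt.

1

An antiderivative is F(t) = -sin(t) - 2*cos(t).
Then F(pi/2) - F(0) = (-1) - (-2) = 1.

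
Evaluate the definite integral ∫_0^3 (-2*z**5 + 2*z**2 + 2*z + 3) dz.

By the power rule, an antiderivative is F(z) = -z**6/3 + 2*z**3/3 + z**2 + 3*z.
Then F(3) - F(0) = (-207) - (0) = -207.

-207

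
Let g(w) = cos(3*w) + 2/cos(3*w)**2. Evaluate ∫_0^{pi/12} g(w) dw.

sqrt(2)/6 + 2/3

An antiderivative is F(w) = sin(3*w)/3 + 2*tan(3*w)/3.
Then F(pi/12) - F(0) = (sqrt(2)/6 + 2/3) - (0) = sqrt(2)/6 + 2/3.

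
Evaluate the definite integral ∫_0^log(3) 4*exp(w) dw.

8

An antiderivative is F(w) = 4*exp(w).
Then F(log(3)) - F(0) = (12) - (4) = 8.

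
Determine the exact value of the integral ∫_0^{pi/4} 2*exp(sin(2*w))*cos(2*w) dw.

Let u = sin(2*w), so du = 2*cos(2*w) dw. When w = 0, u = 0; when w = pi/4, u = 1.
The integral becomes ∫ exp(u) du from 0 to 1, with antiderivative exp(u).
Back in w: F(w) = exp(sin(2*w)).
Then F(pi/4) - F(0) = (E) - (1) = -1 + E.

-1 + E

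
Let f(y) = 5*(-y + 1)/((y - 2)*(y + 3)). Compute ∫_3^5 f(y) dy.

Factor the denominator: y**2 + y - 6 = (y + 3)(y - 2).
Partial fractions: 5*(-y + 1)/((y - 2)*(y + 3)) = -4/(y + 3) - 1/(y - 2).
An antiderivative is F(y) = -log(y - 2) - 4*log(y + 3).
Then F(5) - F(3) = (-12*log(2) - log(3)) - (-4*log(3) - 4*log(2)) = -8*log(2) + 3*log(3).

-8*log(2) + 3*log(3)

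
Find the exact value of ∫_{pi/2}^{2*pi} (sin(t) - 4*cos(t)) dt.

An antiderivative is F(t) = -4*sin(t) - cos(t).
Then F(2*pi) - F(pi/2) = (-1) - (-4) = 3.

3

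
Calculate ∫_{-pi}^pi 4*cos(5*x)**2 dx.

4*pi

Use the identity cos^2(5*x) = (1 + cos(10*x))/2.
An antiderivative is F(x) = 2*x + sin(10*x)/5.
Then F(pi) - F(-pi) = (2*pi) - (-2*pi) = 4*pi.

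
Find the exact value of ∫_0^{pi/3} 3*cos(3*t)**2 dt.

Use the identity cos^2(3*t) = (1 + cos(6*t))/2.
An antiderivative is F(t) = 3*t/2 + sin(6*t)/4.
Then F(pi/3) - F(0) = (pi/2) - (0) = pi/2.

pi/2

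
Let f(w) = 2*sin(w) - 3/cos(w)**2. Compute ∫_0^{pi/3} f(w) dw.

1 - 3*sqrt(3)

An antiderivative is F(w) = -2*cos(w) - 3*tan(w).
Then F(pi/3) - F(0) = (-3*sqrt(3) - 1) - (-2) = 1 - 3*sqrt(3).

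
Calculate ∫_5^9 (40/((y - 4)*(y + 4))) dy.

-5*log(13) + 5*log(5) + 10*log(3)

Factor the denominator: y**2 - 16 = (y + 4)(y - 4).
Partial fractions: 40/((y - 4)*(y + 4)) = -5/(y + 4) + 5/(y - 4).
An antiderivative is F(y) = 5*log(y - 4) - 5*log(y + 4).
Then F(9) - F(5) = (-5*log(13) + 5*log(5)) - (-10*log(3)) = -5*log(13) + 5*log(5) + 10*log(3).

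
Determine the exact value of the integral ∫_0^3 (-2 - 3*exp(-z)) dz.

-9 + 3*exp(-3)

An antiderivative is F(z) = -2*z + 3*exp(-z).
Then F(3) - F(0) = (-6 + 3*exp(-3)) - (3) = -9 + 3*exp(-3).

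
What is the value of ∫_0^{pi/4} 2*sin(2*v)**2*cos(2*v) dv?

1/3

Let u = sin(2*v), so du = 2*cos(2*v) dv. When v = 0, u = 0; when v = pi/4, u = 1.
The integral becomes ∫ u**2 du from 0 to 1, with antiderivative u**3/3.
Back in v: F(v) = sin(2*v)**3/3.
Then F(pi/4) - F(0) = (1/3) - (0) = 1/3.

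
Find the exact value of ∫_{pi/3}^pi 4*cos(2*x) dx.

-sqrt(3)

An antiderivative is F(x) = 2*sin(2*x).
Then F(pi) - F(pi/3) = (0) - (sqrt(3)) = -sqrt(3).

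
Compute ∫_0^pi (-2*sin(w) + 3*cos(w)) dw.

-4

An antiderivative is F(w) = 3*sin(w) + 2*cos(w).
Then F(pi) - F(0) = (-2) - (2) = -4.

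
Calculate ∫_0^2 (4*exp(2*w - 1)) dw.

Let u = 2*w - 1, so du = 2 dw. When w = 0, u = -1; when w = 2, u = 3.
The integral becomes 2·∫ exp(u) du from -1 to 3, with antiderivative 2*exp(u).
Back in w: F(w) = 2*exp(2*w - 1).
Then F(2) - F(0) = (2*exp(3)) - (2*exp(-1)) = -(2 - 2*exp(4))*exp(-1).

-(2 - 2*exp(4))*exp(-1)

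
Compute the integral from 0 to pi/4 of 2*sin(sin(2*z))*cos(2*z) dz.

Let u = sin(2*z), so du = 2*cos(2*z) dz. When z = 0, u = 0; when z = pi/4, u = 1.
The integral becomes ∫ sin(u) du from 0 to 1, with antiderivative -cos(u).
Back in z: F(z) = -cos(sin(2*z)).
Then F(pi/4) - F(0) = (-cos(1)) - (-1) = 1 - cos(1).

1 - cos(1)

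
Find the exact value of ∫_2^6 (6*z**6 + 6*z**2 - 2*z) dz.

By the power rule, an antiderivative is F(z) = 6*z**7/7 + 2*z**3 - z**2.
Then F(6) - F(2) = (1682388/7) - (852/7) = 1681536/7.

1681536/7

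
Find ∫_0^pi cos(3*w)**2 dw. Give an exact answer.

Use the identity cos^2(3*w) = (1 + cos(6*w))/2.
An antiderivative is F(w) = w/2 + sin(6*w)/12.
Then F(pi) - F(0) = (pi/2) - (0) = pi/2.

pi/2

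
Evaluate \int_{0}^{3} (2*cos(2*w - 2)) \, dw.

sin(4) + sin(2)

Let u = 2*w - 2, so du = 2 dw. When w = 0, u = -2; when w = 3, u = 4.
The integral becomes ∫ cos(u) du from -2 to 4, with antiderivative sin(u).
Back in w: F(w) = sin(2*w - 2).
Then F(3) - F(0) = (sin(4)) - (-sin(2)) = sin(4) + sin(2).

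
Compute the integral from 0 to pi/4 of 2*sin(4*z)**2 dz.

pi/4

Use the identity sin^2(4*z) = (1 - cos(8*z))/2.
An antiderivative is F(z) = z - sin(8*z)/8.
Then F(pi/4) - F(0) = (pi/4) - (0) = pi/4.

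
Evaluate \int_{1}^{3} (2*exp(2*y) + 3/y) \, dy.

An antiderivative is F(y) = exp(2*y) + 3*log(y).
Then F(3) - F(1) = (log(27) + exp(6)) - (exp(2)) = -exp(2) + log(27) + exp(6).

-exp(2) + log(27) + exp(6)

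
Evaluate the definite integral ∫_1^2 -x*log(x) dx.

3/4 - log(4)

Integrate by parts once (u = ln x, dv = -x dx).
An antiderivative is F(x) = -x**2*(2*log(x) - 1)/4.
Then F(2) - F(1) = (1 - log(4)) - (1/4) = 3/4 - log(4).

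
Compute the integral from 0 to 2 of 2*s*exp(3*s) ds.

Integrate by parts once (u = s, dv = 2*exp(3*s) ds).
An antiderivative is F(s) = (6*s - 2)*exp(3*s)/9.
Then F(2) - F(0) = (10*exp(6)/9) - (-2/9) = 2/9 + 10*exp(6)/9.

2/9 + 10*exp(6)/9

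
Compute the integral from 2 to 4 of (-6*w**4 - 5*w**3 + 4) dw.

-7412/5

By the power rule, an antiderivative is F(w) = -6*w**5/5 - 5*w**4/4 + 4*w.
Then F(4) - F(2) = (-7664/5) - (-252/5) = -7412/5.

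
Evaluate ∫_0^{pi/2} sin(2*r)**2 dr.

Use the identity sin^2(2*r) = (1 - cos(4*r))/2.
An antiderivative is F(r) = r/2 - sin(4*r)/8.
Then F(pi/2) - F(0) = (pi/4) - (0) = pi/4.

pi/4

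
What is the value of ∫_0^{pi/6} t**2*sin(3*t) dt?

Integrate by parts twice (u = t^2, dv = sin(3*t) dt).
An antiderivative is F(t) = -t**2*cos(3*t)/3 + 2*t*sin(3*t)/9 + 2*cos(3*t)/27.
Then F(pi/6) - F(0) = (pi/27) - (2/27) = -2/27 + pi/27.

-2/27 + pi/27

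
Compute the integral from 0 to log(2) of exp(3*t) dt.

7/3

Let u = exp(t), so du = exp(t) dt. When t = 0, u = 1; when t = log(2), u = 2.
The integral becomes ∫ u**2 du from 1 to 2, with antiderivative u**3/3.
Back in t: F(t) = exp(3*t)/3.
Then F(log(2)) - F(0) = (8/3) - (1/3) = 7/3.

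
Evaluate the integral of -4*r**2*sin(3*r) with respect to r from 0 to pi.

Integrate by parts twice (u = r^2, dv = -4*sin(3*r) dr).
An antiderivative is F(r) = 4*r**2*cos(3*r)/3 - 8*r*sin(3*r)/9 - 8*cos(3*r)/27.
Then F(pi) - F(0) = (8/27 - 4*pi**2/3) - (-8/27) = 16/27 - 4*pi**2/3.

16/27 - 4*pi**2/3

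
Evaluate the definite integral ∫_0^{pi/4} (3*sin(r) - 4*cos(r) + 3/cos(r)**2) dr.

6 - 7*sqrt(2)/2

An antiderivative is F(r) = -4*sin(r) - 3*cos(r) + 3*tan(r).
Then F(pi/4) - F(0) = (3 - 7*sqrt(2)/2) - (-3) = 6 - 7*sqrt(2)/2.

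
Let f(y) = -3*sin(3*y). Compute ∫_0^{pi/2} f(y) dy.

-1

An antiderivative is F(y) = cos(3*y).
Then F(pi/2) - F(0) = (0) - (1) = -1.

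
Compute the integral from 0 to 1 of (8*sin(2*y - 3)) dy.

4*cos(3) - 4*cos(1)

Let u = 2*y - 3, so du = 2 dy. When y = 0, u = -3; when y = 1, u = -1.
The integral becomes 4·∫ sin(u) du from -3 to -1, with antiderivative -4*cos(u).
Back in y: F(y) = -4*cos(2*y - 3).
Then F(1) - F(0) = (-4*cos(1)) - (-4*cos(3)) = 4*cos(3) - 4*cos(1).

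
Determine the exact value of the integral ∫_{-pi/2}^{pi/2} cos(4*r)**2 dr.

Use the identity cos^2(4*r) = (1 + cos(8*r))/2.
An antiderivative is F(r) = r/2 + sin(8*r)/16.
Then F(pi/2) - F(-pi/2) = (pi/4) - (-pi/4) = pi/2.

pi/2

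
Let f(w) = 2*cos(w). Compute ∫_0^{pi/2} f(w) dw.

An antiderivative is F(w) = 2*sin(w).
Then F(pi/2) - F(0) = (2) - (0) = 2.

2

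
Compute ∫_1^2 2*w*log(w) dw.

-3/2 + log(16)

Integrate by parts once (u = ln w, dv = 2*w dw).
An antiderivative is F(w) = w**2*(2*log(w) - 1)/2.
Then F(2) - F(1) = (-2 + log(16)) - (-1/2) = -3/2 + log(16).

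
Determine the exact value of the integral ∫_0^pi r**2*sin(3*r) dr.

Integrate by parts twice (u = r^2, dv = sin(3*r) dr).
An antiderivative is F(r) = -r**2*cos(3*r)/3 + 2*r*sin(3*r)/9 + 2*cos(3*r)/27.
Then F(pi) - F(0) = (-2/27 + pi**2/3) - (2/27) = -4/27 + pi**2/3.

-4/27 + pi**2/3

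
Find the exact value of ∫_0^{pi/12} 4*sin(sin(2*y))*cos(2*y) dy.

Let u = sin(2*y), so du = 2*cos(2*y) dy. When y = 0, u = 0; when y = pi/12, u = 1/2.
The integral becomes 2·∫ sin(u) du from 0 to 1/2, with antiderivative -2*cos(u).
Back in y: F(y) = -2*cos(sin(2*y)).
Then F(pi/12) - F(0) = (-2*cos(1/2)) - (-2) = 2 - 2*cos(1/2).

2 - 2*cos(1/2)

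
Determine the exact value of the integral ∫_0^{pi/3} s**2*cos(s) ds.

Integrate by parts twice (u = s^2, dv = cos(s) ds).
An antiderivative is F(s) = s**2*sin(s) + 2*s*cos(s) - 2*sin(s).
Then F(pi/3) - F(0) = (-sqrt(3) + sqrt(3)*pi**2/18 + pi/3) - (0) = -sqrt(3) + sqrt(3)*pi**2/18 + pi/3.

-sqrt(3) + sqrt(3)*pi**2/18 + pi/3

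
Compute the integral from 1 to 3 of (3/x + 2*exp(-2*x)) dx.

-exp(-6) + exp(-2) + 3*log(3)

An antiderivative is F(x) = 3*log(x) - exp(-2*x).
Then F(3) - F(1) = (-exp(-6) + 3*log(3)) - (-exp(-2)) = -exp(-6) + exp(-2) + 3*log(3).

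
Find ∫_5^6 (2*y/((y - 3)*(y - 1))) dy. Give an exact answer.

Factor the denominator: y**2 - 4*y + 3 = (y - 1)(y - 3).
Partial fractions: 2*y/((y - 3)*(y - 1)) = -1/(y - 1) + 3/(y - 3).
An antiderivative is F(y) = 3*log(y - 3) - log(y - 1).
Then F(6) - F(5) = (log(27/5)) - (log(2)) = log(27/10).

log(27/10)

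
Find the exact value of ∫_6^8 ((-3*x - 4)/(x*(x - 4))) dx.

Factor the denominator: x**2 - 4*x = x(x - 4).
Partial fractions: (-3*x - 4)/(x*(x - 4)) = 1/x - 4/(x - 4).
An antiderivative is F(x) = log(x) - 4*log(x - 4).
Then F(8) - F(6) = (-log(32)) - (log(3/8)) = -log(12).

-log(12)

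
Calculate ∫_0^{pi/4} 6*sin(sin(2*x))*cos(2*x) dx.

Let u = sin(2*x), so du = 2*cos(2*x) dx. When x = 0, u = 0; when x = pi/4, u = 1.
The integral becomes 3·∫ sin(u) du from 0 to 1, with antiderivative -3*cos(u).
Back in x: F(x) = -3*cos(sin(2*x)).
Then F(pi/4) - F(0) = (-3*cos(1)) - (-3) = 3 - 3*cos(1).

3 - 3*cos(1)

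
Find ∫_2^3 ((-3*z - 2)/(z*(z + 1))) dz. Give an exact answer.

Factor the denominator: z**2 + z = (z + 1)z.
Partial fractions: (-3*z - 2)/(z*(z + 1)) = -1/(z + 1) - 2/z.
An antiderivative is F(z) = -2*log(z) - log(z + 1).
Then F(3) - F(2) = (-log(36)) - (-log(12)) = -log(3).

-log(3)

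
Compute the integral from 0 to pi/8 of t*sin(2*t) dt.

sqrt(2)*(4 - pi)/32

Integrate by parts once (u = t, dv = sin(2*t) dt).
An antiderivative is F(t) = -t*cos(2*t)/2 + sin(2*t)/4.
Then F(pi/8) - F(0) = (sqrt(2)*(4 - pi)/32) - (0) = sqrt(2)*(4 - pi)/32.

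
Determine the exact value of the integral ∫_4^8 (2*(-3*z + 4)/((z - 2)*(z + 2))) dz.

-5*log(5) + 4*log(3)

Factor the denominator: z**2 - 4 = (z + 2)(z - 2).
Partial fractions: 2*(-3*z + 4)/((z - 2)*(z + 2)) = -5/(z + 2) - 1/(z - 2).
An antiderivative is F(z) = -log(z - 2) - 5*log(z + 2).
Then F(8) - F(4) = (-5*log(5) - 6*log(2) - log(3)) - (-5*log(3) - 6*log(2)) = -5*log(5) + 4*log(3).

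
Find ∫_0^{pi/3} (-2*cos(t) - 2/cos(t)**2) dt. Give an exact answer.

An antiderivative is F(t) = -2*sin(t) - 2*tan(t).
Then F(pi/3) - F(0) = (-3*sqrt(3)) - (0) = -3*sqrt(3).

-3*sqrt(3)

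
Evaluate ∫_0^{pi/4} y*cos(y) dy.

-1 + sqrt(2)*pi/8 + sqrt(2)/2

Integrate by parts once (u = y, dv = cos(y) dy).
An antiderivative is F(y) = y*sin(y) + cos(y).
Then F(pi/4) - F(0) = (sqrt(2)*(pi + 4)/8) - (1) = -1 + sqrt(2)*pi/8 + sqrt(2)/2.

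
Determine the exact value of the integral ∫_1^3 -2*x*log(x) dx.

Integrate by parts once (u = ln x, dv = -2*x dx).
An antiderivative is F(x) = -x**2*(2*log(x) - 1)/2.
Then F(3) - F(1) = (9/2 - 9*log(3)) - (1/2) = 4 - 9*log(3).

4 - 9*log(3)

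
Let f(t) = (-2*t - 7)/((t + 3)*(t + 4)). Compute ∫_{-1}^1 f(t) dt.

Factor the denominator: t**2 + 7*t + 12 = (t + 4)(t + 3).
Partial fractions: (-2*t - 7)/((t + 3)*(t + 4)) = -1/(t + 4) - 1/(t + 3).
An antiderivative is F(t) = -log(t + 3) - log(t + 4).
Then F(1) - F(-1) = (-log(20)) - (-log(6)) = log(3/10).

log(3/10)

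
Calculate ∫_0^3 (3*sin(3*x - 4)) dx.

Let u = 3*x - 4, so du = 3 dx. When x = 0, u = -4; when x = 3, u = 5.
The integral becomes ∫ sin(u) du from -4 to 5, with antiderivative -cos(u).
Back in x: F(x) = -cos(3*x - 4).
Then F(3) - F(0) = (-cos(5)) - (-cos(4)) = cos(4) - cos(5).

cos(4) - cos(5)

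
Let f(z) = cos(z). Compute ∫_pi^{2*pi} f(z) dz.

An antiderivative is F(z) = sin(z).
Then F(2*pi) - F(pi) = (0) - (0) = 0.

0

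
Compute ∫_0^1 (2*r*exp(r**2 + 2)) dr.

-exp(2) + exp(3)

Let u = r**2 + 2, so du = 2*r dr. When r = 0, u = 2; when r = 1, u = 3.
The integral becomes ∫ exp(u) du from 2 to 3, with antiderivative exp(u).
Back in r: F(r) = exp(r**2 + 2).
Then F(1) - F(0) = (exp(3)) - (exp(2)) = -exp(2) + exp(3).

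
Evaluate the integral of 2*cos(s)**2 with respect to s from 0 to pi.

Use the identity cos^2(s) = (1 + cos(2*s))/2.
An antiderivative is F(s) = s + sin(2*s)/2.
Then F(pi) - F(0) = (pi) - (0) = pi.

pi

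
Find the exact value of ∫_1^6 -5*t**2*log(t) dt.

-360*log(3) - 360*log(2) + 1075/9

Integrate by parts once (u = ln t, dv = -5*t**2 dt).
An antiderivative is F(t) = -5*t**3*(3*log(t) - 1)/9.
Then F(6) - F(1) = (-360*log(3) - 360*log(2) + 120) - (5/9) = -360*log(3) - 360*log(2) + 1075/9.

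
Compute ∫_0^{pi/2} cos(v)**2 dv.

Use the identity cos^2(v) = (1 + cos(2*v))/2.
An antiderivative is F(v) = v/2 + sin(2*v)/4.
Then F(pi/2) - F(0) = (pi/4) - (0) = pi/4.

pi/4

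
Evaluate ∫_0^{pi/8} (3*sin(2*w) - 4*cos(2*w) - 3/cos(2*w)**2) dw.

An antiderivative is F(w) = -2*sin(2*w) - 3*cos(2*w)/2 - 3*tan(2*w)/2.
Then F(pi/8) - F(0) = (-7*sqrt(2)/4 - 3/2) - (-3/2) = -7*sqrt(2)/4.

-7*sqrt(2)/4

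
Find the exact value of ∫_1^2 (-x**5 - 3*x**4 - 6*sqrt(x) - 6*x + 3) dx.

By the power rule, an antiderivative is F(x) = -x**6/6 - 3*x**5/5 - 4*x**(3/2) - 3*x**2 + 3*x.
Then F(2) - F(1) = (-538/15 - 8*sqrt(2)) - (-143/30) = -311/10 - 8*sqrt(2).

-311/10 - 8*sqrt(2)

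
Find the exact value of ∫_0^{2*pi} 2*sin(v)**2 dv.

2*pi

Use the identity sin^2(v) = (1 - cos(2*v))/2.
An antiderivative is F(v) = v - sin(2*v)/2.
Then F(2*pi) - F(0) = (2*pi) - (0) = 2*pi.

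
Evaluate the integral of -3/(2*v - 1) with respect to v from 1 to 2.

-3*log(3)/2

An antiderivative is F(v) = -3*log(2*v - 1)/2.
Then F(2) - F(1) = (-3*log(3)/2) - (0) = -3*log(3)/2.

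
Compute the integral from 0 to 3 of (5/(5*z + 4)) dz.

Let u = 5*z + 4, so du = 5 dz. When z = 0, u = 4; when z = 3, u = 19.
The integral becomes ∫ 1/u du from 4 to 19, with antiderivative log(u).
Back in z: F(z) = log(5*z + 4).
Then F(3) - F(0) = (log(19)) - (log(4)) = log(19/4).

log(19/4)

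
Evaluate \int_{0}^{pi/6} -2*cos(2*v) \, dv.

An antiderivative is F(v) = -sin(2*v).
Then F(pi/6) - F(0) = (-sqrt(3)/2) - (0) = -sqrt(3)/2.

-sqrt(3)/2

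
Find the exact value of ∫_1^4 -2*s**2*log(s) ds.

14 - 256*log(2)/3

Integrate by parts once (u = ln s, dv = -2*s**2 ds).
An antiderivative is F(s) = -2*s**3*(3*log(s) - 1)/9.
Then F(4) - F(1) = (128/9 - 256*log(2)/3) - (2/9) = 14 - 256*log(2)/3.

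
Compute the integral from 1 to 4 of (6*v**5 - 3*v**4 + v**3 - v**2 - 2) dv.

By the power rule, an antiderivative is F(v) = v**6 - 3*v**5/5 + v**4/4 - v**3/3 - 2*v.
Then F(4) - F(1) = (52744/15) - (-101/60) = 70359/20.

70359/20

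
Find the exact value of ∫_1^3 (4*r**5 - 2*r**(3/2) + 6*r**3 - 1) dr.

By the power rule, an antiderivative is F(r) = 2*r**6/3 - 4*r**(5/2)/5 + 3*r**4/2 - r.
Then F(3) - F(1) = (1209/2 - 36*sqrt(3)/5) - (11/30) = 9062/15 - 36*sqrt(3)/5.

9062/15 - 36*sqrt(3)/5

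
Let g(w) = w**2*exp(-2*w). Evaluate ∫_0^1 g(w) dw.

(-5 + exp(2))*exp(-2)/4

Integrate by parts twice (u = w^2, dv = exp(-2*w) dw).
An antiderivative is F(w) = (-2*w**2 - 2*w - 1)*exp(-2*w)/4.
Then F(1) - F(0) = (-5*exp(-2)/4) - (-1/4) = (-5 + exp(2))*exp(-2)/4.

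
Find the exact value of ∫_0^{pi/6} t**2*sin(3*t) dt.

-2/27 + pi/27

Integrate by parts twice (u = t^2, dv = sin(3*t) dt).
An antiderivative is F(t) = -t**2*cos(3*t)/3 + 2*t*sin(3*t)/9 + 2*cos(3*t)/27.
Then F(pi/6) - F(0) = (pi/27) - (2/27) = -2/27 + pi/27.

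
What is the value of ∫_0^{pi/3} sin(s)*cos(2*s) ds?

1/12

Use the identity sin(s)cos(2*s) = [sin(3*s) + sin(-s)]/2.
An antiderivative is F(s) = cos(s)/2 - cos(3*s)/6.
Then F(pi/3) - F(0) = (5/12) - (1/3) = 1/12.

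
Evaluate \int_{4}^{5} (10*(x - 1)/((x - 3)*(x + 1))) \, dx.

-5*log(5) + 5*log(3) + 10*log(2)

Factor the denominator: x**2 - 2*x - 3 = (x + 1)(x - 3).
Partial fractions: 10*(x - 1)/((x - 3)*(x + 1)) = 5/(x + 1) + 5/(x - 3).
An antiderivative is F(x) = 5*log(x - 3) + 5*log(x + 1).
Then F(5) - F(4) = (5*log(3) + 10*log(2)) - (5*log(5)) = -5*log(5) + 5*log(3) + 10*log(2).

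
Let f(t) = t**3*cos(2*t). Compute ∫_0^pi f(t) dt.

Integrate by parts 3 times (u = t^3, dv = cos(2*t) dt).
An antiderivative is F(t) = t**3*sin(2*t)/2 + 3*t**2*cos(2*t)/4 - 3*t*sin(2*t)/4 - 3*cos(2*t)/8.
Then F(pi) - F(0) = (-3/8 + 3*pi**2/4) - (-3/8) = 3*pi**2/4.

3*pi**2/4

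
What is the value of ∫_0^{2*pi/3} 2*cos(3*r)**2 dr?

2*pi/3

Use the identity cos^2(3*r) = (1 + cos(6*r))/2.
An antiderivative is F(r) = r + sin(6*r)/6.
Then F(2*pi/3) - F(0) = (2*pi/3) - (0) = 2*pi/3.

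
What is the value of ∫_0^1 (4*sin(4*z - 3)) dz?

cos(3) - cos(1)

Let u = 4*z - 3, so du = 4 dz. When z = 0, u = -3; when z = 1, u = 1.
The integral becomes ∫ sin(u) du from -3 to 1, with antiderivative -cos(u).
Back in z: F(z) = -cos(4*z - 3).
Then F(1) - F(0) = (-cos(1)) - (-cos(3)) = cos(3) - cos(1).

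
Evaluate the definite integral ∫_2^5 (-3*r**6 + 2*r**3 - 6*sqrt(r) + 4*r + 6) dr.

By the power rule, an antiderivative is F(r) = -3*r**7/7 + r**4/2 - 4*r**(3/2) + 2*r**2 + 6*r.
Then F(5) - F(2) = (-463255/14 - 20*sqrt(5)) - (-188/7 - 8*sqrt(2)) = -462879/14 - 20*sqrt(5) + 8*sqrt(2).

-462879/14 - 20*sqrt(5) + 8*sqrt(2)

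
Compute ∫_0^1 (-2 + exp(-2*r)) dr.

-3/2 - exp(-2)/2

An antiderivative is F(r) = -2*r - exp(-2*r)/2.
Then F(1) - F(0) = (-2 - exp(-2)/2) - (-1/2) = -3/2 - exp(-2)/2.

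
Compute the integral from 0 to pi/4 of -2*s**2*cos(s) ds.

Integrate by parts twice (u = s^2, dv = -2*cos(s) ds).
An antiderivative is F(s) = -2*s**2*sin(s) - 4*s*cos(s) + 4*sin(s).
Then F(pi/4) - F(0) = (sqrt(2)*(-8*pi - pi**2 + 32)/16) - (0) = sqrt(2)*(-8*pi - pi**2 + 32)/16.

sqrt(2)*(-8*pi - pi**2 + 32)/16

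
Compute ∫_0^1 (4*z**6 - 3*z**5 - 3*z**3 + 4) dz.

By the power rule, an antiderivative is F(z) = 4*z**7/7 - z**6/2 - 3*z**4/4 + 4*z.
Then F(1) - F(0) = (93/28) - (0) = 93/28.

93/28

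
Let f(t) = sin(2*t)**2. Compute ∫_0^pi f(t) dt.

Use the identity sin^2(2*t) = (1 - cos(4*t))/2.
An antiderivative is F(t) = t/2 - sin(4*t)/8.
Then F(pi) - F(0) = (pi/2) - (0) = pi/2.

pi/2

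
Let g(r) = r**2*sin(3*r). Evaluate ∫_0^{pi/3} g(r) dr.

Integrate by parts twice (u = r^2, dv = sin(3*r) dr).
An antiderivative is F(r) = -r**2*cos(3*r)/3 + 2*r*sin(3*r)/9 + 2*cos(3*r)/27.
Then F(pi/3) - F(0) = (-2/27 + pi**2/27) - (2/27) = -4/27 + pi**2/27.

-4/27 + pi**2/27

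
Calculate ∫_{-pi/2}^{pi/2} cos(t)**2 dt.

Use the identity cos^2(t) = (1 + cos(2*t))/2.
An antiderivative is F(t) = t/2 + sin(2*t)/4.
Then F(pi/2) - F(-pi/2) = (pi/4) - (-pi/4) = pi/2.

pi/2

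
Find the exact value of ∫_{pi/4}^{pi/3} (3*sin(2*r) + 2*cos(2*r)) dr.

-1/4 + sqrt(3)/2

An antiderivative is F(r) = sin(2*r) - 3*cos(2*r)/2.
Then F(pi/3) - F(pi/4) = (3/4 + sqrt(3)/2) - (1) = -1/4 + sqrt(3)/2.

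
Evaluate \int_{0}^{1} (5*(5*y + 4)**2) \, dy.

Let u = 5*y + 4, so du = 5 dy. When y = 0, u = 4; when y = 1, u = 9.
The integral becomes ∫ u**2 du from 4 to 9, with antiderivative u**3/3.
Back in y: F(y) = (5*y + 4)**3/3.
Then F(1) - F(0) = (243) - (64/3) = 665/3.

665/3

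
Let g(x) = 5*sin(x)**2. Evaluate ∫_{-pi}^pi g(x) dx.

Use the identity sin^2(x) = (1 - cos(2*x))/2.
An antiderivative is F(x) = 5*x/2 - 5*sin(2*x)/4.
Then F(pi) - F(-pi) = (5*pi/2) - (-5*pi/2) = 5*pi.

5*pi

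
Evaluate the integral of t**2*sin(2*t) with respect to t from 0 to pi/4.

Integrate by parts twice (u = t^2, dv = sin(2*t) dt).
An antiderivative is F(t) = -t**2*cos(2*t)/2 + t*sin(2*t)/2 + cos(2*t)/4.
Then F(pi/4) - F(0) = (pi/8) - (1/4) = -1/4 + pi/8.

-1/4 + pi/8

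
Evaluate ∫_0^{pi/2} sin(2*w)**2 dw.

Use the identity sin^2(2*w) = (1 - cos(4*w))/2.
An antiderivative is F(w) = w/2 - sin(4*w)/8.
Then F(pi/2) - F(0) = (pi/4) - (0) = pi/4.

pi/4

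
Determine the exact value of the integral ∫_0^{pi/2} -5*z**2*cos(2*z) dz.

5*pi/4

Integrate by parts twice (u = z^2, dv = -5*cos(2*z) dz).
An antiderivative is F(z) = -5*z**2*sin(2*z)/2 - 5*z*cos(2*z)/2 + 5*sin(2*z)/4.
Then F(pi/2) - F(0) = (5*pi/4) - (0) = 5*pi/4.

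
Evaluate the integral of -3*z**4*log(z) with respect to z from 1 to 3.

Integrate by parts once (u = ln z, dv = -3*z**4 dz).
An antiderivative is F(z) = -3*z**5*(5*log(z) - 1)/25.
Then F(3) - F(1) = (729/25 - 729*log(3)/5) - (3/25) = 726/25 - 729*log(3)/5.

726/25 - 729*log(3)/5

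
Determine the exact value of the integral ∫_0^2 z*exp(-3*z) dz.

(-7 + exp(6))*exp(-6)/9

Integrate by parts once (u = z, dv = exp(-3*z) dz).
An antiderivative is F(z) = (-3*z - 1)*exp(-3*z)/9.
Then F(2) - F(0) = (-7*exp(-6)/9) - (-1/9) = (-7 + exp(6))*exp(-6)/9.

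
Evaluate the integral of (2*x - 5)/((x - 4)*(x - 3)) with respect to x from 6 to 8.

Factor the denominator: x**2 - 7*x + 12 = (x - 3)(x - 4).
Partial fractions: (2*x - 5)/((x - 4)*(x - 3)) = -1/(x - 3) + 3/(x - 4).
An antiderivative is F(x) = 3*log(x - 4) - log(x - 3).
Then F(8) - F(6) = (log(64/5)) - (log(8/3)) = log(24/5).

log(24/5)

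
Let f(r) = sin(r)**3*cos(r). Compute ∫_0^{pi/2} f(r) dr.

1/4

Let u = sin(r), so du = cos(r) dr. When r = 0, u = 0; when r = pi/2, u = 1.
The integral becomes ∫ u**3 du from 0 to 1, with antiderivative u**4/4.
Back in r: F(r) = sin(r)**4/4.
Then F(pi/2) - F(0) = (1/4) - (0) = 1/4.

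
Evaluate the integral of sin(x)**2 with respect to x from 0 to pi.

Use the identity sin^2(x) = (1 - cos(2*x))/2.
An antiderivative is F(x) = x/2 - sin(2*x)/4.
Then F(pi) - F(0) = (pi/2) - (0) = pi/2.

pi/2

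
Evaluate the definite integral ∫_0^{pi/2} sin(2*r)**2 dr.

pi/4

Use the identity sin^2(2*r) = (1 - cos(4*r))/2.
An antiderivative is F(r) = r/2 - sin(4*r)/8.
Then F(pi/2) - F(0) = (pi/4) - (0) = pi/4.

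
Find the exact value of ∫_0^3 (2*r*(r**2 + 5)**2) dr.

873

Let u = r**2 + 5, so du = 2*r dr. When r = 0, u = 5; when r = 3, u = 14.
The integral becomes ∫ u**2 du from 5 to 14, with antiderivative u**3/3.
Back in r: F(r) = (r**2 + 5)**3/3.
Then F(3) - F(0) = (2744/3) - (125/3) = 873.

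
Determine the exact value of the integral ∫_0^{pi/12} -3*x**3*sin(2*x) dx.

-3*sqrt(3)*pi/32 - pi**2/128 + sqrt(3)*pi**3/2304 + 9/16

Integrate by parts 3 times (u = x^3, dv = -3*sin(2*x) dx).
An antiderivative is F(x) = 3*x**3*cos(2*x)/2 - 9*x**2*sin(2*x)/4 - 9*x*cos(2*x)/4 + 9*sin(2*x)/8.
Then F(pi/12) - F(0) = (-3*sqrt(3)*pi/32 - pi**2/128 + sqrt(3)*pi**3/2304 + 9/16) - (0) = -3*sqrt(3)*pi/32 - pi**2/128 + sqrt(3)*pi**3/2304 + 9/16.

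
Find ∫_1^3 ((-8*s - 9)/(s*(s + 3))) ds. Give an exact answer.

-8*log(3) + 5*log(2)

Factor the denominator: s**2 + 3*s = (s + 3)s.
Partial fractions: (-8*s - 9)/(s*(s + 3)) = -5/(s + 3) - 3/s.
An antiderivative is F(s) = -3*log(s) - 5*log(s + 3).
Then F(3) - F(1) = (-8*log(3) - 5*log(2)) - (-10*log(2)) = -8*log(3) + 5*log(2).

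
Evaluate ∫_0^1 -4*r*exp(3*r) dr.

Integrate by parts once (u = r, dv = -4*exp(3*r) dr).
An antiderivative is F(r) = (-12*r + 4)*exp(3*r)/9.
Then F(1) - F(0) = (-8*exp(3)/9) - (4/9) = -8*exp(3)/9 - 4/9.

-8*exp(3)/9 - 4/9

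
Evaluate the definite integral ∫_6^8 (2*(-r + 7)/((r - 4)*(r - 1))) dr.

Factor the denominator: r**2 - 5*r + 4 = (r - 1)(r - 4).
Partial fractions: 2*(-r + 7)/((r - 4)*(r - 1)) = -4/(r - 1) + 2/(r - 4).
An antiderivative is F(r) = 2*log(r - 4) - 4*log(r - 1).
Then F(8) - F(6) = (-4*log(7) + 4*log(2)) - (-4*log(5) + 2*log(2)) = -4*log(7) + 2*log(2) + 4*log(5).

-4*log(7) + 2*log(2) + 4*log(5)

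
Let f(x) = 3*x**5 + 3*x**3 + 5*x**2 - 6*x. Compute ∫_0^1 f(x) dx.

-1/12

By the power rule, an antiderivative is F(x) = x**6/2 + 3*x**4/4 + 5*x**3/3 - 3*x**2.
Then F(1) - F(0) = (-1/12) - (0) = -1/12.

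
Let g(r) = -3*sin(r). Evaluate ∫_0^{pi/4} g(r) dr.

An antiderivative is F(r) = 3*cos(r).
Then F(pi/4) - F(0) = (3*sqrt(2)/2) - (3) = -3 + 3*sqrt(2)/2.

-3 + 3*sqrt(2)/2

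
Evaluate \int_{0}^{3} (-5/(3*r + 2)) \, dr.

An antiderivative is F(r) = -5*log(3*r + 2)/3.
Then F(3) - F(0) = (-5*log(11)/3) - (-5*log(2)/3) = -5*log(11)/3 + 5*log(2)/3.

-5*log(11)/3 + 5*log(2)/3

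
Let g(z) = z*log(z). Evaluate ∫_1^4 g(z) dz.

-15/4 + 16*log(2)

Integrate by parts once (u = ln z, dv = z dz).
An antiderivative is F(z) = z**2*(2*log(z) - 1)/4.
Then F(4) - F(1) = (-4 + 16*log(2)) - (-1/4) = -15/4 + 16*log(2).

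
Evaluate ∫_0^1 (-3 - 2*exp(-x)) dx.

-5 + 2*exp(-1)

An antiderivative is F(x) = -3*x + 2*exp(-x).
Then F(1) - F(0) = (-3 + 2*exp(-1)) - (2) = -5 + 2*exp(-1).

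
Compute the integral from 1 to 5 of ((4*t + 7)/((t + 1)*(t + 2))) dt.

Factor the denominator: t**2 + 3*t + 2 = (t + 2)(t + 1).
Partial fractions: (4*t + 7)/((t + 1)*(t + 2)) = 1/(t + 2) + 3/(t + 1).
An antiderivative is F(t) = 3*log(t + 1) + log(t + 2).
Then F(5) - F(1) = (log(7) + 3*log(2) + 3*log(3)) - (log(24)) = log(63).

log(63)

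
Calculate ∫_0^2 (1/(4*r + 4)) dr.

An antiderivative is F(r) = log(4*r + 4)/4.
Then F(2) - F(0) = (log(12)/4) - (log(2)/2) = log(3)/4.

log(3)/4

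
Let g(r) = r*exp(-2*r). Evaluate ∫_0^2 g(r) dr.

(-5 + exp(4))*exp(-4)/4

Integrate by parts once (u = r, dv = exp(-2*r) dr).
An antiderivative is F(r) = (-2*r - 1)*exp(-2*r)/4.
Then F(2) - F(0) = (-5*exp(-4)/4) - (-1/4) = (-5 + exp(4))*exp(-4)/4.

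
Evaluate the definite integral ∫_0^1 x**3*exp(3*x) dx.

Integrate by parts 3 times (u = x^3, dv = exp(3*x) dx).
An antiderivative is F(x) = (9*x**3 - 9*x**2 + 6*x - 2)*exp(3*x)/27.
Then F(1) - F(0) = (4*exp(3)/27) - (-2/27) = 2/27 + 4*exp(3)/27.

2/27 + 4*exp(3)/27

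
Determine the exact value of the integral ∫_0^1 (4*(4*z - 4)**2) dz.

Let u = 4*z - 4, so du = 4 dz. When z = 0, u = -4; when z = 1, u = 0.
The integral becomes ∫ u**2 du from -4 to 0, with antiderivative u**3/3.
Back in z: F(z) = (4*z - 4)**3/3.
Then F(1) - F(0) = (0) - (-64/3) = 64/3.

64/3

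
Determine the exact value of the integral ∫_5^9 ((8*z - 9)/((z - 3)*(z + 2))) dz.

Factor the denominator: z**2 - z - 6 = (z + 2)(z - 3).
Partial fractions: (8*z - 9)/((z - 3)*(z + 2)) = 5/(z + 2) + 3/(z - 3).
An antiderivative is F(z) = 3*log(z - 3) + 5*log(z + 2).
Then F(9) - F(5) = (3*log(2) + 3*log(3) + 5*log(11)) - (3*log(2) + 5*log(7)) = -5*log(7) + 3*log(3) + 5*log(11).

-5*log(7) + 3*log(3) + 5*log(11)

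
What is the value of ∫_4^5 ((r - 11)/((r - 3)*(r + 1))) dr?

-3*log(5) + log(2) + 3*log(3)

Factor the denominator: r**2 - 2*r - 3 = (r + 1)(r - 3).
Partial fractions: (r - 11)/((r - 3)*(r + 1)) = 3/(r + 1) - 2/(r - 3).
An antiderivative is F(r) = -2*log(r - 3) + 3*log(r + 1).
Then F(5) - F(4) = (log(54)) - (3*log(5)) = -3*log(5) + log(2) + 3*log(3).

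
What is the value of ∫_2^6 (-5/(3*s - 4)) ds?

-5*log(7)/3

An antiderivative is F(s) = -5*log(3*s - 4)/3.
Then F(6) - F(2) = (-5*log(14)/3) - (-5*log(2)/3) = -5*log(7)/3.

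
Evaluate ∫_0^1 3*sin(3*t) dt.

Let u = 3*t, so du = 3 dt. When t = 0, u = 0; when t = 1, u = 3.
The integral becomes ∫ sin(u) du from 0 to 3, with antiderivative -cos(u).
Back in t: F(t) = -cos(3*t).
Then F(1) - F(0) = (-cos(3)) - (-1) = 1 - cos(3).

1 - cos(3)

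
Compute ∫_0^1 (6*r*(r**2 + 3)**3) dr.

525/4

Let u = r**2 + 3, so du = 2*r dr. When r = 0, u = 3; when r = 1, u = 4.
The integral becomes 3·∫ u**3 du from 3 to 4, with antiderivative 3*u**4/4.
Back in r: F(r) = 3*(r**2 + 3)**4/4.
Then F(1) - F(0) = (192) - (243/4) = 525/4.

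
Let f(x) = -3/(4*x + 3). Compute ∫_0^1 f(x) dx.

An antiderivative is F(x) = -3*log(4*x + 3)/4.
Then F(1) - F(0) = (-3*log(7)/4) - (-3*log(3)/4) = -3*log(7)/4 + 3*log(3)/4.

-3*log(7)/4 + 3*log(3)/4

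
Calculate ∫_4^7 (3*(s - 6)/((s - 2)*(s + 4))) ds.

Factor the denominator: s**2 + 2*s - 8 = (s + 4)(s - 2).
Partial fractions: 3*(s - 6)/((s - 2)*(s + 4)) = 5/(s + 4) - 2/(s - 2).
An antiderivative is F(s) = -2*log(s - 2) + 5*log(s + 4).
Then F(7) - F(4) = (-2*log(5) + 5*log(11)) - (13*log(2)) = -13*log(2) - 2*log(5) + 5*log(11).

-13*log(2) - 2*log(5) + 5*log(11)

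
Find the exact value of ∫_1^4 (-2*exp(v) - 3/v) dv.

-2*exp(4) - 6*log(2) + 2*exp(1)

An antiderivative is F(v) = -2*exp(v) - 3*log(v).
Then F(4) - F(1) = (-2*exp(4) - log(64)) - (-2*exp(1)) = -2*exp(4) - 6*log(2) + 2*exp(1).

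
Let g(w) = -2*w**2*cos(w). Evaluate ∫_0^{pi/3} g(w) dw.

Integrate by parts twice (u = w^2, dv = -2*cos(w) dw).
An antiderivative is F(w) = -2*w**2*sin(w) - 4*w*cos(w) + 4*sin(w).
Then F(pi/3) - F(0) = (-2*pi/3 - sqrt(3)*pi**2/9 + 2*sqrt(3)) - (0) = -2*pi/3 - sqrt(3)*pi**2/9 + 2*sqrt(3).

-2*pi/3 - sqrt(3)*pi**2/9 + 2*sqrt(3)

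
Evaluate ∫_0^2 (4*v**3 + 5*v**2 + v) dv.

94/3

By the power rule, an antiderivative is F(v) = v**4 + 5*v**3/3 + v**2/2.
Then F(2) - F(0) = (94/3) - (0) = 94/3.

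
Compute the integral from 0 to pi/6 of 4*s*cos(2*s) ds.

Integrate by parts once (u = s, dv = 4*cos(2*s) ds).
An antiderivative is F(s) = 2*s*sin(2*s) + cos(2*s).
Then F(pi/6) - F(0) = (1/2 + sqrt(3)*pi/6) - (1) = -1/2 + sqrt(3)*pi/6.

-1/2 + sqrt(3)*pi/6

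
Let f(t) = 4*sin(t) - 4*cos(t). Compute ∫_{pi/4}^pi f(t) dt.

4 + 4*sqrt(2)

An antiderivative is F(t) = -4*sin(t) - 4*cos(t).
Then F(pi) - F(pi/4) = (4) - (-4*sqrt(2)) = 4 + 4*sqrt(2).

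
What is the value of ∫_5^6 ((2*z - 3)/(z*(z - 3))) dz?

log(9/5)

Factor the denominator: z**2 - 3*z = z(z - 3).
Partial fractions: (2*z - 3)/(z*(z - 3)) = 1/z + 1/(z - 3).
An antiderivative is F(z) = log(z) + log(z - 3).
Then F(6) - F(5) = (log(18)) - (log(10)) = log(9/5).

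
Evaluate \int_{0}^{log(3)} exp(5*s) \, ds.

Let u = exp(s), so du = exp(s) ds. When s = 0, u = 1; when s = log(3), u = 3.
The integral becomes ∫ u**4 du from 1 to 3, with antiderivative u**5/5.
Back in s: F(s) = exp(5*s)/5.
Then F(log(3)) - F(0) = (243/5) - (1/5) = 242/5.

242/5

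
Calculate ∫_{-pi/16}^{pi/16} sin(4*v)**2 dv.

Use the identity sin^2(4*v) = (1 - cos(8*v))/2.
An antiderivative is F(v) = v/2 - sin(8*v)/16.
Then F(pi/16) - F(-pi/16) = (-1/16 + pi/32) - (1/16 - pi/32) = -1/8 + pi/16.

-1/8 + pi/16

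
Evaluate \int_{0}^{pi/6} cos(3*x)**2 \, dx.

Use the identity cos^2(3*x) = (1 + cos(6*x))/2.
An antiderivative is F(x) = x/2 + sin(6*x)/12.
Then F(pi/6) - F(0) = (pi/12) - (0) = pi/12.

pi/12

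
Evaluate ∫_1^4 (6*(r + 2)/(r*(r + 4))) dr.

Factor the denominator: r**2 + 4*r = (r + 4)r.
Partial fractions: 6*(r + 2)/(r*(r + 4)) = 3/(r + 4) + 3/r.
An antiderivative is F(r) = 3*log(r) + 3*log(r + 4).
Then F(4) - F(1) = (15*log(2)) - (3*log(5)) = -3*log(5) + 15*log(2).

-3*log(5) + 15*log(2)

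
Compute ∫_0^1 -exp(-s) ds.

-1 + exp(-1)

An antiderivative is F(s) = exp(-s).
Then F(1) - F(0) = (exp(-1)) - (1) = -1 + exp(-1).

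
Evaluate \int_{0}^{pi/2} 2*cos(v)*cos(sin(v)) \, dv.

2*sin(1)

Let u = sin(v), so du = cos(v) dv. When v = 0, u = 0; when v = pi/2, u = 1.
The integral becomes 2·∫ cos(u) du from 0 to 1, with antiderivative 2*sin(u).
Back in v: F(v) = 2*sin(sin(v)).
Then F(pi/2) - F(0) = (2*sin(1)) - (0) = 2*sin(1).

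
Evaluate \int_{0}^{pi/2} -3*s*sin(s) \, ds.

-3

Integrate by parts once (u = s, dv = -3*sin(s) ds).
An antiderivative is F(s) = 3*s*cos(s) - 3*sin(s).
Then F(pi/2) - F(0) = (-3) - (0) = -3.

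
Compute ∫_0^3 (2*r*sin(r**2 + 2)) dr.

cos(2) - cos(11)

Let u = r**2 + 2, so du = 2*r dr. When r = 0, u = 2; when r = 3, u = 11.
The integral becomes ∫ sin(u) du from 2 to 11, with antiderivative -cos(u).
Back in r: F(r) = -cos(r**2 + 2).
Then F(3) - F(0) = (-cos(11)) - (-cos(2)) = cos(2) - cos(11).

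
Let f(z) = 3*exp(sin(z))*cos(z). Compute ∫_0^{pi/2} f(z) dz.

-3 + 3*E

Let u = sin(z), so du = cos(z) dz. When z = 0, u = 0; when z = pi/2, u = 1.
The integral becomes 3·∫ exp(u) du from 0 to 1, with antiderivative 3*exp(u).
Back in z: F(z) = 3*exp(sin(z)).
Then F(pi/2) - F(0) = (3*E) - (3) = -3 + 3*E.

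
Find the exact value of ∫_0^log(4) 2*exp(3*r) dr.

Let u = exp(r), so du = exp(r) dr. When r = 0, u = 1; when r = log(4), u = 4.
The integral becomes 2·∫ u**2 du from 1 to 4, with antiderivative 2*u**3/3.
Back in r: F(r) = 2*exp(3*r)/3.
Then F(log(4)) - F(0) = (128/3) - (2/3) = 42.

42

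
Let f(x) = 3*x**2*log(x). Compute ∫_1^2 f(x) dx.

Integrate by parts once (u = ln x, dv = 3*x**2 dx).
An antiderivative is F(x) = x**3*(3*log(x) - 1)/3.
Then F(2) - F(1) = (-8/3 + 8*log(2)) - (-1/3) = -7/3 + 8*log(2).

-7/3 + 8*log(2)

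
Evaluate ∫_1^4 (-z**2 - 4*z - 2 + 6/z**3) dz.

-867/16

By the power rule, an antiderivative is F(z) = -z**3/3 - 2*z**2 - 2*z - 3/z**2.
Then F(4) - F(1) = (-2953/48) - (-22/3) = -867/16.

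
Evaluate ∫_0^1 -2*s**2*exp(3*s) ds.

Integrate by parts twice (u = s^2, dv = -2*exp(3*s) ds).
An antiderivative is F(s) = (-18*s**2 + 12*s - 4)*exp(3*s)/27.
Then F(1) - F(0) = (-10*exp(3)/27) - (-4/27) = 4/27 - 10*exp(3)/27.

4/27 - 10*exp(3)/27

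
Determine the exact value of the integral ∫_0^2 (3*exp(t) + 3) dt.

An antiderivative is F(t) = 3*t + 3*exp(t).
Then F(2) - F(0) = (6 + 3*exp(2)) - (3) = 3 + 3*exp(2).

3 + 3*exp(2)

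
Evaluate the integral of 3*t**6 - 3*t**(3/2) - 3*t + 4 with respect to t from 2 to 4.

24*sqrt(2)/5 + 242146/35

By the power rule, an antiderivative is F(t) = 3*t**7/7 - 6*t**(5/2)/5 - 3*t**2/2 + 4*t.
Then F(4) - F(2) = (244136/35) - (398/7 - 24*sqrt(2)/5) = 24*sqrt(2)/5 + 242146/35.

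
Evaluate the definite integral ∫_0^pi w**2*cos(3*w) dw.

Integrate by parts twice (u = w^2, dv = cos(3*w) dw).
An antiderivative is F(w) = w**2*sin(3*w)/3 + 2*w*cos(3*w)/9 - 2*sin(3*w)/27.
Then F(pi) - F(0) = (-2*pi/9) - (0) = -2*pi/9.

-2*pi/9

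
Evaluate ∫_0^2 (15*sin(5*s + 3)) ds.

3*cos(3) - 3*cos(13)

Let u = 5*s + 3, so du = 5 ds. When s = 0, u = 3; when s = 2, u = 13.
The integral becomes 3·∫ sin(u) du from 3 to 13, with antiderivative -3*cos(u).
Back in s: F(s) = -3*cos(5*s + 3).
Then F(2) - F(0) = (-3*cos(13)) - (-3*cos(3)) = 3*cos(3) - 3*cos(13).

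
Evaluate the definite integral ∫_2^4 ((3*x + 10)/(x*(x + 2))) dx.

-2*log(3) + 7*log(2)

Factor the denominator: x**2 + 2*x = (x + 2)x.
Partial fractions: (3*x + 10)/(x*(x + 2)) = -2/(x + 2) + 5/x.
An antiderivative is F(x) = 5*log(x) - 2*log(x + 2).
Then F(4) - F(2) = (-2*log(3) + 8*log(2)) - (log(2)) = -2*log(3) + 7*log(2).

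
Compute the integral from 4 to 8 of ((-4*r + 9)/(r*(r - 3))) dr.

Factor the denominator: r**2 - 3*r = r(r - 3).
Partial fractions: (-4*r + 9)/(r*(r - 3)) = -3/r - 1/(r - 3).
An antiderivative is F(r) = -3*log(r) - log(r - 3).
Then F(8) - F(4) = (-9*log(2) - log(5)) - (-log(64)) = -log(40).

-log(40)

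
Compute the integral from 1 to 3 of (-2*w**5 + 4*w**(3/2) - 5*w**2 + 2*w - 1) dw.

By the power rule, an antiderivative is F(w) = -w**6/3 + 8*w**(5/2)/5 - 5*w**3/3 + w**2 - w.
Then F(3) - F(1) = (-282 + 72*sqrt(3)/5) - (-2/5) = -1408/5 + 72*sqrt(3)/5.

-1408/5 + 72*sqrt(3)/5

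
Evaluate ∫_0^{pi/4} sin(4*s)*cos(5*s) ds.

Use the identity sin(4*s)cos(5*s) = [sin(9*s) + sin(-s)]/2.
An antiderivative is F(s) = cos(s)/2 - cos(9*s)/18.
Then F(pi/4) - F(0) = (2*sqrt(2)/9) - (4/9) = -4/9 + 2*sqrt(2)/9.

-4/9 + 2*sqrt(2)/9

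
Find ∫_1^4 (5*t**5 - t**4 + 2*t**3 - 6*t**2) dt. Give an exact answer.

16047/5

By the power rule, an antiderivative is F(t) = 5*t**6/6 - t**5/5 + t**4/2 - 2*t**3.
Then F(4) - F(1) = (48128/15) - (-13/15) = 16047/5.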